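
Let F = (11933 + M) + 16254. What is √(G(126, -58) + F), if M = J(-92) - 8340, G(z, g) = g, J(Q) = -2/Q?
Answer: √41873570/46 ≈ 140.67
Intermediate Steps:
M = -383639/46 (M = -2/(-92) - 8340 = -2*(-1/92) - 8340 = 1/46 - 8340 = -383639/46 ≈ -8340.0)
F = 912963/46 (F = (11933 - 383639/46) + 16254 = 165279/46 + 16254 = 912963/46 ≈ 19847.)
√(G(126, -58) + F) = √(-58 + 912963/46) = √(910295/46) = √41873570/46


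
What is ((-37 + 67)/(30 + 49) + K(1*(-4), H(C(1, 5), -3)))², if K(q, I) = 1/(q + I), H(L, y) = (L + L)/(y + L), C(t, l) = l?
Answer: 11881/6241 ≈ 1.9037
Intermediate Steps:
H(L, y) = 2*L/(L + y) (H(L, y) = (2*L)/(L + y) = 2*L/(L + y))
K(q, I) = 1/(I + q)
((-37 + 67)/(30 + 49) + K(1*(-4), H(C(1, 5), -3)))² = ((-37 + 67)/(30 + 49) + 1/(2*5/(5 - 3) + 1*(-4)))² = (30/79 + 1/(2*5/2 - 4))² = (30*(1/79) + 1/(2*5*(½) - 4))² = (30/79 + 1/(5 - 4))² = (30/79 + 1/1)² = (30/79 + 1)² = (109/79)² = 11881/6241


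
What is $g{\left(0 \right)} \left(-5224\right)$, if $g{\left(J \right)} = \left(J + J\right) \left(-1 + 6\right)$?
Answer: $0$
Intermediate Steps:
$g{\left(J \right)} = 10 J$ ($g{\left(J \right)} = 2 J 5 = 10 J$)
$g{\left(0 \right)} \left(-5224\right) = 10 \cdot 0 \left(-5224\right) = 0 \left(-5224\right) = 0$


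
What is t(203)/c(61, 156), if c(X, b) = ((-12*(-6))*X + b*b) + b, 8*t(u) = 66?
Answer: 11/38512 ≈ 0.00028563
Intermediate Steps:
t(u) = 33/4 (t(u) = (⅛)*66 = 33/4)
c(X, b) = b + b² + 72*X (c(X, b) = (72*X + b²) + b = (b² + 72*X) + b = b + b² + 72*X)
t(203)/c(61, 156) = 33/(4*(156 + 156² + 72*61)) = 33/(4*(156 + 24336 + 4392)) = (33/4)/28884 = (33/4)*(1/28884) = 11/38512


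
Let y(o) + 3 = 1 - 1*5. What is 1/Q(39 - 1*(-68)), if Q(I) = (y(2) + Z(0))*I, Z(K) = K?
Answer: -1/749 ≈ -0.0013351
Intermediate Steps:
y(o) = -7 (y(o) = -3 + (1 - 1*5) = -3 + (1 - 5) = -3 - 4 = -7)
Q(I) = -7*I (Q(I) = (-7 + 0)*I = -7*I)
1/Q(39 - 1*(-68)) = 1/(-7*(39 - 1*(-68))) = 1/(-7*(39 + 68)) = 1/(-7*107) = 1/(-749) = -1/749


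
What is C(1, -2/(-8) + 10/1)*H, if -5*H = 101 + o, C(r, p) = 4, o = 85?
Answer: -744/5 ≈ -148.80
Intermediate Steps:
H = -186/5 (H = -(101 + 85)/5 = -⅕*186 = -186/5 ≈ -37.200)
C(1, -2/(-8) + 10/1)*H = 4*(-186/5) = -744/5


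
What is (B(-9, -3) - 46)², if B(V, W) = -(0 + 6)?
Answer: 2704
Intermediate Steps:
B(V, W) = -6 (B(V, W) = -1*6 = -6)
(B(-9, -3) - 46)² = (-6 - 46)² = (-52)² = 2704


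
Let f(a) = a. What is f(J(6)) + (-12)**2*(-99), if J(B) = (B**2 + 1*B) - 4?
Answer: -14218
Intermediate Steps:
J(B) = -4 + B + B**2 (J(B) = (B**2 + B) - 4 = (B + B**2) - 4 = -4 + B + B**2)
f(J(6)) + (-12)**2*(-99) = (-4 + 6 + 6**2) + (-12)**2*(-99) = (-4 + 6 + 36) + 144*(-99) = 38 - 14256 = -14218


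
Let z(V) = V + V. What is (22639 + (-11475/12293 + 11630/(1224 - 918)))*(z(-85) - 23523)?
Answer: -53184320366197/98991 ≈ -5.3726e+8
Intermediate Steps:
z(V) = 2*V
(22639 + (-11475/12293 + 11630/(1224 - 918)))*(z(-85) - 23523) = (22639 + (-11475/12293 + 11630/(1224 - 918)))*(2*(-85) - 23523) = (22639 + (-11475*1/12293 + 11630/306))*(-170 - 23523) = (22639 + (-11475/12293 + 11630*(1/306)))*(-23693) = (22639 + (-11475/12293 + 5815/153))*(-23693) = (22639 + 69728120/1880829)*(-23693) = (42649815851/1880829)*(-23693) = -53184320366197/98991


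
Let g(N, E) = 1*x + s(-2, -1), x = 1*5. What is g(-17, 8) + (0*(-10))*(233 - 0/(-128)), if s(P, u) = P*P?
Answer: 9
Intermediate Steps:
s(P, u) = P**2
x = 5
g(N, E) = 9 (g(N, E) = 1*5 + (-2)**2 = 5 + 4 = 9)
g(-17, 8) + (0*(-10))*(233 - 0/(-128)) = 9 + (0*(-10))*(233 - 0/(-128)) = 9 + 0*(233 - 0*(-1)/128) = 9 + 0*(233 - 1*0) = 9 + 0*(233 + 0) = 9 + 0*233 = 9 + 0 = 9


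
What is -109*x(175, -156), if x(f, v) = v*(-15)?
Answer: -255060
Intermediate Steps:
x(f, v) = -15*v
-109*x(175, -156) = -(-1635)*(-156) = -109*2340 = -255060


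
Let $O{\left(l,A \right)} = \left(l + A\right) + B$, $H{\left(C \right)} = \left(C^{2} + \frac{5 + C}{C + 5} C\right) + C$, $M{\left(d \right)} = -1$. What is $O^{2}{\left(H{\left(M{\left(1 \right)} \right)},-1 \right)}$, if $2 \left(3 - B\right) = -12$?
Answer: $49$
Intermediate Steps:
$B = 9$ ($B = 3 - -6 = 3 + 6 = 9$)
$H{\left(C \right)} = C^{2} + 2 C$ ($H{\left(C \right)} = \left(C^{2} + \frac{5 + C}{5 + C} C\right) + C = \left(C^{2} + 1 C\right) + C = \left(C^{2} + C\right) + C = \left(C + C^{2}\right) + C = C^{2} + 2 C$)
$O{\left(l,A \right)} = 9 + A + l$ ($O{\left(l,A \right)} = \left(l + A\right) + 9 = \left(A + l\right) + 9 = 9 + A + l$)
$O^{2}{\left(H{\left(M{\left(1 \right)} \right)},-1 \right)} = \left(9 - 1 - \left(2 - 1\right)\right)^{2} = \left(9 - 1 - 1\right)^{2} = 7^{2} = 49$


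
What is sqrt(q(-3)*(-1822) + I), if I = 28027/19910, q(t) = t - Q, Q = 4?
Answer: sqrt(5056346924970)/19910 ≈ 112.94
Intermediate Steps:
q(t) = -4 + t (q(t) = t - 1*4 = t - 4 = -4 + t)
I = 28027/19910 (I = 28027*(1/19910) = 28027/19910 ≈ 1.4077)
sqrt(q(-3)*(-1822) + I) = sqrt((-4 - 3)*(-1822) + 28027/19910) = sqrt(-7*(-1822) + 28027/19910) = sqrt(12754 + 28027/19910) = sqrt(253960167/19910) = sqrt(5056346924970)/19910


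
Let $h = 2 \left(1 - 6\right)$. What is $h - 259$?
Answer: $-269$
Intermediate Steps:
$h = -10$ ($h = 2 \left(-5\right) = -10$)
$h - 259 = -10 - 259 = -269$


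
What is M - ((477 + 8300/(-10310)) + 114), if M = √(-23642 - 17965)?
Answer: -608491/1031 + 3*I*√4623 ≈ -590.2 + 203.98*I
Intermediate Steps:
M = 3*I*√4623 (M = √(-41607) = 3*I*√4623 ≈ 203.98*I)
M - ((477 + 8300/(-10310)) + 114) = 3*I*√4623 - ((477 + 8300/(-10310)) + 114) = 3*I*√4623 - ((477 + 8300*(-1/10310)) + 114) = 3*I*√4623 - ((477 - 830/1031) + 114) = 3*I*√4623 - (490957/1031 + 114) = 3*I*√4623 - 1*608491/1031 = 3*I*√4623 - 608491/1031 = -608491/1031 + 3*I*√4623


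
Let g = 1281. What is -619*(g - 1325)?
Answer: 27236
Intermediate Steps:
-619*(g - 1325) = -619*(1281 - 1325) = -619*(-44) = 27236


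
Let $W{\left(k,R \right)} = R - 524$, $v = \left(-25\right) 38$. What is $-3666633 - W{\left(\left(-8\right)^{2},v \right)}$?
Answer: $-3665159$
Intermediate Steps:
$v = -950$
$W{\left(k,R \right)} = -524 + R$
$-3666633 - W{\left(\left(-8\right)^{2},v \right)} = -3666633 - \left(-524 - 950\right) = -3666633 - -1474 = -3666633 + 1474 = -3665159$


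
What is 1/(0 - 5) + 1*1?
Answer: ⅘ ≈ 0.80000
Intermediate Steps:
1/(0 - 5) + 1*1 = 1/(-5) + 1 = -⅕ + 1 = ⅘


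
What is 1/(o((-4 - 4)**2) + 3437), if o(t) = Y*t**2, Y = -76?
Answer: -1/307859 ≈ -3.2482e-6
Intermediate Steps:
o(t) = -76*t**2
1/(o((-4 - 4)**2) + 3437) = 1/(-76*(-4 - 4)**4 + 3437) = 1/(-76*((-8)**2)**2 + 3437) = 1/(-76*64**2 + 3437) = 1/(-76*4096 + 3437) = 1/(-311296 + 3437) = 1/(-307859) = -1/307859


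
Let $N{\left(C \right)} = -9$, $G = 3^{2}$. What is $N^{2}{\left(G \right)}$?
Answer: $81$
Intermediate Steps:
$G = 9$
$N^{2}{\left(G \right)} = \left(-9\right)^{2} = 81$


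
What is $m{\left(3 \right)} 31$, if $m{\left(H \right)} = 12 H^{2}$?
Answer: $3348$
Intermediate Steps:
$m{\left(3 \right)} 31 = 12 \cdot 3^{2} \cdot 31 = 12 \cdot 9 \cdot 31 = 108 \cdot 31 = 3348$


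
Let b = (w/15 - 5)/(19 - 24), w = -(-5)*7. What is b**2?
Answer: 64/225 ≈ 0.28444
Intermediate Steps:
w = 35 (w = -1*(-35) = 35)
b = 8/15 (b = (35/15 - 5)/(19 - 24) = (35*(1/15) - 5)/(-5) = (7/3 - 5)*(-1/5) = -8/3*(-1/5) = 8/15 ≈ 0.53333)
b**2 = (8/15)**2 = 64/225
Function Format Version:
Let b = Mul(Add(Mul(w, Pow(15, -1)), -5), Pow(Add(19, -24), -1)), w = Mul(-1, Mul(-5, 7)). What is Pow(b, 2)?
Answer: Rational(64, 225) ≈ 0.28444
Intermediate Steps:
w = 35 (w = Mul(-1, -35) = 35)
b = Rational(8, 15) (b = Mul(Add(Mul(35, Pow(15, -1)), -5), Pow(Add(19, -24), -1)) = Mul(Add(Mul(35, Rational(1, 15)), -5), Pow(-5, -1)) = Mul(Add(Rational(7, 3), -5), Rational(-1, 5)) = Mul(Rational(-8, 3), Rational(-1, 5)) = Rational(8, 15) ≈ 0.53333)
Pow(b, 2) = Pow(Rational(8, 15), 2) = Rational(64, 225)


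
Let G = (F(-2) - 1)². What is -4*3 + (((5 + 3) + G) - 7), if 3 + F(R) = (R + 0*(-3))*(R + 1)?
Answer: -7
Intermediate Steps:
F(R) = -3 + R*(1 + R) (F(R) = -3 + (R + 0*(-3))*(R + 1) = -3 + (R + 0)*(1 + R) = -3 + R*(1 + R))
G = 4 (G = ((-3 - 2 + (-2)²) - 1)² = ((-3 - 2 + 4) - 1)² = (-1 - 1)² = (-2)² = 4)
-4*3 + (((5 + 3) + G) - 7) = -4*3 + (((5 + 3) + 4) - 7) = -12 + ((8 + 4) - 7) = -12 + (12 - 7) = -12 + 5 = -7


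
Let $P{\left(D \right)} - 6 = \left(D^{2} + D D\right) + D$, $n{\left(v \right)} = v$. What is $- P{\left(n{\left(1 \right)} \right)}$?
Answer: $-9$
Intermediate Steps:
$P{\left(D \right)} = 6 + D + 2 D^{2}$ ($P{\left(D \right)} = 6 + \left(\left(D^{2} + D D\right) + D\right) = 6 + \left(\left(D^{2} + D^{2}\right) + D\right) = 6 + \left(2 D^{2} + D\right) = 6 + \left(D + 2 D^{2}\right) = 6 + D + 2 D^{2}$)
$- P{\left(n{\left(1 \right)} \right)} = - (6 + 1 + 2 \cdot 1^{2}) = - (6 + 1 + 2 \cdot 1) = - (6 + 1 + 2) = \left(-1\right) 9 = -9$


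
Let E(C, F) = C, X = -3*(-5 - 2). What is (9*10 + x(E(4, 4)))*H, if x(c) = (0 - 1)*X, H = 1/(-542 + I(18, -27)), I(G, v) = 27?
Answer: -69/515 ≈ -0.13398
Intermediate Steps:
X = 21 (X = -3*(-7) = 21)
H = -1/515 (H = 1/(-542 + 27) = 1/(-515) = -1/515 ≈ -0.0019417)
x(c) = -21 (x(c) = (0 - 1)*21 = -1*21 = -21)
(9*10 + x(E(4, 4)))*H = (9*10 - 21)*(-1/515) = (90 - 21)*(-1/515) = 69*(-1/515) = -69/515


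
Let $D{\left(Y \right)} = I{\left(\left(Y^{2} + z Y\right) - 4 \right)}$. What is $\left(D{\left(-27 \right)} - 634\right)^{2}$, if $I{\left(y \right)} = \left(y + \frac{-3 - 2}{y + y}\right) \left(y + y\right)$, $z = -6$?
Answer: $2474011264201$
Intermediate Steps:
$I{\left(y \right)} = 2 y \left(y - \frac{5}{2 y}\right)$ ($I{\left(y \right)} = \left(y - \frac{5}{2 y}\right) 2 y = 2 y \left(y - \frac{5}{2 y}\right)$)
$D{\left(Y \right)} = -5 + 2 \left(-4 + Y^{2} - 6 Y\right)^{2}$ ($D{\left(Y \right)} = -5 + 2 \left(\left(Y^{2} - 6 Y\right) - 4\right)^{2} = -5 + 2 \left(-4 + Y^{2} - 6 Y\right)^{2}$)
$\left(D{\left(-27 \right)} - 634\right)^{2} = \left(\left(-5 + 2 \left(-4 + \left(-27\right)^{2} - -162\right)^{2}\right) - 634\right)^{2} = \left(\left(-5 + 2 \left(-4 + 729 + 162\right)^{2}\right) - 634\right)^{2} = \left(\left(-5 + 2 \cdot 887^{2}\right) - 634\right)^{2} = \left(\left(-5 + 2 \cdot 786769\right) - 634\right)^{2} = \left(\left(-5 + 1573538\right) - 634\right)^{2} = \left(1573533 - 634\right)^{2} = 1572899^{2} = 2474011264201$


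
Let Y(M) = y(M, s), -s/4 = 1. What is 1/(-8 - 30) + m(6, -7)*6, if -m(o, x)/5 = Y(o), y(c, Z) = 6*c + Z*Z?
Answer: -59281/38 ≈ -1560.0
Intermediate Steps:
s = -4 (s = -4*1 = -4)
y(c, Z) = Z**2 + 6*c (y(c, Z) = 6*c + Z**2 = Z**2 + 6*c)
Y(M) = 16 + 6*M (Y(M) = (-4)**2 + 6*M = 16 + 6*M)
m(o, x) = -80 - 30*o (m(o, x) = -5*(16 + 6*o) = -80 - 30*o)
1/(-8 - 30) + m(6, -7)*6 = 1/(-8 - 30) + (-80 - 30*6)*6 = 1/(-38) + (-80 - 180)*6 = -1/38 - 260*6 = -1/38 - 1560 = -59281/38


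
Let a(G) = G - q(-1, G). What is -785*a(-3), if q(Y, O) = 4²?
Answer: 14915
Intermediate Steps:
q(Y, O) = 16
a(G) = -16 + G (a(G) = G - 1*16 = G - 16 = -16 + G)
-785*a(-3) = -785*(-16 - 3) = -785*(-19) = 14915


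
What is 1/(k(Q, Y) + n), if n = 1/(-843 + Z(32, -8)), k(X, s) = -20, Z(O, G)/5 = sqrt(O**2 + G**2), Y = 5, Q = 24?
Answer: -13669823/273413321 + 40*sqrt(17)/273413321 ≈ -0.049996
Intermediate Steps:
Z(O, G) = 5*sqrt(G**2 + O**2) (Z(O, G) = 5*sqrt(O**2 + G**2) = 5*sqrt(G**2 + O**2))
n = 1/(-843 + 40*sqrt(17)) (n = 1/(-843 + 5*sqrt((-8)**2 + 32**2)) = 1/(-843 + 5*sqrt(64 + 1024)) = 1/(-843 + 5*sqrt(1088)) = 1/(-843 + 5*(8*sqrt(17))) = 1/(-843 + 40*sqrt(17)) ≈ -0.0014748)
1/(k(Q, Y) + n) = 1/(-20 + (-843/683449 - 40*sqrt(17)/683449)) = 1/(-13669823/683449 - 40*sqrt(17)/683449)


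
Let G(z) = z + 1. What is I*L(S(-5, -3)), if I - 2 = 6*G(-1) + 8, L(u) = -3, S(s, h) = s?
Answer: -30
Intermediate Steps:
G(z) = 1 + z
I = 10 (I = 2 + (6*(1 - 1) + 8) = 2 + (6*0 + 8) = 2 + (0 + 8) = 2 + 8 = 10)
I*L(S(-5, -3)) = 10*(-3) = -30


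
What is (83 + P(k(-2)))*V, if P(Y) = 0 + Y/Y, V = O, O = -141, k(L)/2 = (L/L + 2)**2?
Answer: -11844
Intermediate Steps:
k(L) = 18 (k(L) = 2*(L/L + 2)**2 = 2*(1 + 2)**2 = 2*3**2 = 2*9 = 18)
V = -141
P(Y) = 1 (P(Y) = 0 + 1 = 1)
(83 + P(k(-2)))*V = (83 + 1)*(-141) = 84*(-141) = -11844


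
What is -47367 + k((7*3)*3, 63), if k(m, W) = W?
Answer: -47304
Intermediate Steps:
-47367 + k((7*3)*3, 63) = -47367 + 63 = -47304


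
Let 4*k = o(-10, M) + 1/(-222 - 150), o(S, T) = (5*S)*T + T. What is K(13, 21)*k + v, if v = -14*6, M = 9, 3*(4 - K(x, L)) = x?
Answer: -210923/4464 ≈ -47.250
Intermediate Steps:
K(x, L) = 4 - x/3
v = -84
o(S, T) = T + 5*S*T (o(S, T) = 5*S*T + T = T + 5*S*T)
k = -164053/1488 (k = (9*(1 + 5*(-10)) + 1/(-222 - 150))/4 = (9*(1 - 50) + 1/(-372))/4 = (9*(-49) - 1/372)/4 = (-441 - 1/372)/4 = (1/4)*(-164053/372) = -164053/1488 ≈ -110.25)
K(13, 21)*k + v = (4 - 1/3*13)*(-164053/1488) - 84 = (4 - 13/3)*(-164053/1488) - 84 = -1/3*(-164053/1488) - 84 = 164053/4464 - 84 = -210923/4464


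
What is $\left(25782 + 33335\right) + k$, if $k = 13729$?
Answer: $72846$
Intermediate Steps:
$\left(25782 + 33335\right) + k = \left(25782 + 33335\right) + 13729 = 59117 + 13729 = 72846$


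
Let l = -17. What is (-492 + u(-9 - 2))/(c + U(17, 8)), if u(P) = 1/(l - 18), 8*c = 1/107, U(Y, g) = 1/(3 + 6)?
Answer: -132670584/30275 ≈ -4382.2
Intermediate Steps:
U(Y, g) = ⅑ (U(Y, g) = 1/9 = ⅑)
c = 1/856 (c = (⅛)/107 = (⅛)*(1/107) = 1/856 ≈ 0.0011682)
u(P) = -1/35 (u(P) = 1/(-17 - 18) = 1/(-35) = -1/35)
(-492 + u(-9 - 2))/(c + U(17, 8)) = (-492 - 1/35)/(1/856 + ⅑) = -17221/(35*865/7704) = -17221/35*7704/865 = -132670584/30275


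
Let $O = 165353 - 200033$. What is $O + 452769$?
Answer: $418089$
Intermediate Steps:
$O = -34680$ ($O = 165353 - 200033 = -34680$)
$O + 452769 = -34680 + 452769 = 418089$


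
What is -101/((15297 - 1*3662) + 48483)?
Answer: -101/60118 ≈ -0.0016800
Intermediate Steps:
-101/((15297 - 1*3662) + 48483) = -101/((15297 - 3662) + 48483) = -101/(11635 + 48483) = -101/60118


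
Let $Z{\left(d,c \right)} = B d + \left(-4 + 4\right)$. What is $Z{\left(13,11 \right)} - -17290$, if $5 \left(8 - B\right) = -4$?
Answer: $\frac{87022}{5} \approx 17404.0$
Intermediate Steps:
$B = \frac{44}{5}$ ($B = 8 - - \frac{4}{5} = 8 + \frac{4}{5} = \frac{44}{5} \approx 8.8$)
$Z{\left(d,c \right)} = \frac{44 d}{5}$ ($Z{\left(d,c \right)} = \frac{44 d}{5} + \left(-4 + 4\right) = \frac{44 d}{5} + 0 = \frac{44 d}{5}$)
$Z{\left(13,11 \right)} - -17290 = \frac{44}{5} \cdot 13 - -17290 = \frac{572}{5} + 17290 = \frac{87022}{5}$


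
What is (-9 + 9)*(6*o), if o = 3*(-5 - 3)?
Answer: 0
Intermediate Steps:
o = -24 (o = 3*(-8) = -24)
(-9 + 9)*(6*o) = (-9 + 9)*(6*(-24)) = 0*(-144) = 0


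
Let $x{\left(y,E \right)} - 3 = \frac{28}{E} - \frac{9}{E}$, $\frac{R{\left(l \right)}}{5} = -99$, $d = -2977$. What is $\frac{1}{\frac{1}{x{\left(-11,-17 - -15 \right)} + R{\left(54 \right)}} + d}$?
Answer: $- \frac{1003}{2985933} \approx -0.00033591$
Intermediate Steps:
$R{\left(l \right)} = -495$ ($R{\left(l \right)} = 5 \left(-99\right) = -495$)
$x{\left(y,E \right)} = 3 + \frac{19}{E}$ ($x{\left(y,E \right)} = 3 + \left(\frac{28}{E} - \frac{9}{E}\right) = 3 + \frac{19}{E}$)
$\frac{1}{\frac{1}{x{\left(-11,-17 - -15 \right)} + R{\left(54 \right)}} + d} = \frac{1}{\frac{1}{\left(3 + \frac{19}{-17 - -15}\right) - 495} - 2977} = \frac{1}{\frac{1}{\left(3 + \frac{19}{-17 + 15}\right) - 495} - 2977} = \frac{1}{\frac{1}{\left(3 + \frac{19}{-2}\right) - 495} - 2977} = \frac{1}{\frac{1}{\left(3 + 19 \left(- \frac{1}{2}\right)\right) - 495} - 2977} = \frac{1}{\frac{1}{\left(3 - \frac{19}{2}\right) - 495} - 2977} = \frac{1}{\frac{1}{- \frac{13}{2} - 495} - 2977} = \frac{1}{\frac{1}{- \frac{1003}{2}} - 2977} = \frac{1}{- \frac{2}{1003} - 2977} = \frac{1}{- \frac{2985933}{1003}} = - \frac{1003}{2985933}$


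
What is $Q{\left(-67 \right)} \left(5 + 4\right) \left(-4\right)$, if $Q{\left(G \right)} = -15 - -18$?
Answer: $-108$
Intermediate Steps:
$Q{\left(G \right)} = 3$ ($Q{\left(G \right)} = -15 + 18 = 3$)
$Q{\left(-67 \right)} \left(5 + 4\right) \left(-4\right) = 3 \left(5 + 4\right) \left(-4\right) = 3 \cdot 9 \left(-4\right) = 3 \left(-36\right) = -108$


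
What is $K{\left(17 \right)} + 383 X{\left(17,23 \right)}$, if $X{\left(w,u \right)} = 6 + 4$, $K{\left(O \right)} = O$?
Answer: $3847$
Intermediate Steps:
$X{\left(w,u \right)} = 10$
$K{\left(17 \right)} + 383 X{\left(17,23 \right)} = 17 + 383 \cdot 10 = 17 + 3830 = 3847$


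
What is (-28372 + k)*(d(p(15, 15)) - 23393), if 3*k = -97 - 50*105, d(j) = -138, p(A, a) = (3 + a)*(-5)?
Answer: 2128684853/3 ≈ 7.0956e+8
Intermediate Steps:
p(A, a) = -15 - 5*a
k = -5347/3 (k = (-97 - 50*105)/3 = (-97 - 5250)/3 = (1/3)*(-5347) = -5347/3 ≈ -1782.3)
(-28372 + k)*(d(p(15, 15)) - 23393) = (-28372 - 5347/3)*(-138 - 23393) = -90463/3*(-23531) = 2128684853/3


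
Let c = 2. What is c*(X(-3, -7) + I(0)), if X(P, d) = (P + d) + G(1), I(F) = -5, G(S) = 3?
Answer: -24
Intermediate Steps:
X(P, d) = 3 + P + d (X(P, d) = (P + d) + 3 = 3 + P + d)
c*(X(-3, -7) + I(0)) = 2*((3 - 3 - 7) - 5) = 2*(-7 - 5) = 2*(-12) = -24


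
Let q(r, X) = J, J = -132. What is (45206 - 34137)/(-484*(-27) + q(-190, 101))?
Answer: 11069/12936 ≈ 0.85567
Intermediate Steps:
q(r, X) = -132
(45206 - 34137)/(-484*(-27) + q(-190, 101)) = (45206 - 34137)/(-484*(-27) - 132) = 11069/(13068 - 132) = 11069/12936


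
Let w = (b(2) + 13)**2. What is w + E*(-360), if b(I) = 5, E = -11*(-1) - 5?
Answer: -1836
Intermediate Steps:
E = 6 (E = 11 - 5 = 6)
w = 324 (w = (5 + 13)**2 = 18**2 = 324)
w + E*(-360) = 324 + 6*(-360) = 324 - 2160 = -1836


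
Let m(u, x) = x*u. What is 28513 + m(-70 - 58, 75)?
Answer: 18913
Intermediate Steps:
m(u, x) = u*x
28513 + m(-70 - 58, 75) = 28513 + (-70 - 58)*75 = 28513 - 128*75 = 28513 - 9600 = 18913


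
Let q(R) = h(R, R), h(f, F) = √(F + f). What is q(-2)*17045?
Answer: 34090*I ≈ 34090.0*I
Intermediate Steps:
q(R) = √2*√R (q(R) = √(R + R) = √(2*R) = √2*√R)
q(-2)*17045 = (√2*√(-2))*17045 = (√2*(I*√2))*17045 = (2*I)*17045 = 34090*I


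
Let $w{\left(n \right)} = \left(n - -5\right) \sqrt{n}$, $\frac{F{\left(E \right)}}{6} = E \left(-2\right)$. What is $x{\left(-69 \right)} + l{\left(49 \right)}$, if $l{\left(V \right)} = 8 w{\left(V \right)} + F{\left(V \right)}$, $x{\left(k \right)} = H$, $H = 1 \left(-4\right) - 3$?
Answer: $2429$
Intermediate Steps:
$F{\left(E \right)} = - 12 E$ ($F{\left(E \right)} = 6 E \left(-2\right) = 6 \left(- 2 E\right) = - 12 E$)
$H = -7$ ($H = -4 - 3 = -7$)
$x{\left(k \right)} = -7$
$w{\left(n \right)} = \sqrt{n} \left(5 + n\right)$ ($w{\left(n \right)} = \left(n + 5\right) \sqrt{n} = \left(5 + n\right) \sqrt{n} = \sqrt{n} \left(5 + n\right)$)
$l{\left(V \right)} = - 12 V + 8 \sqrt{V} \left(5 + V\right)$ ($l{\left(V \right)} = 8 \sqrt{V} \left(5 + V\right) - 12 V = - 12 V + 8 \sqrt{V} \left(5 + V\right)$)
$x{\left(-69 \right)} + l{\left(49 \right)} = -7 - \left(588 - 8 \sqrt{49} \left(5 + 49\right)\right) = -7 - \left(588 - 3024\right) = -7 + \left(-588 + 3024\right) = -7 + 2436 = 2429$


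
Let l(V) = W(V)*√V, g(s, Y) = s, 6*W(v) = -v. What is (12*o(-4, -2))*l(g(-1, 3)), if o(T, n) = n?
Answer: -4*I ≈ -4.0*I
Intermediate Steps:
W(v) = -v/6 (W(v) = (-v)/6 = -v/6)
l(V) = -V^(3/2)/6 (l(V) = (-V/6)*√V = -V^(3/2)/6)
(12*o(-4, -2))*l(g(-1, 3)) = (12*(-2))*(-(-1)*I/6) = -(-4)*(-I) = -4*I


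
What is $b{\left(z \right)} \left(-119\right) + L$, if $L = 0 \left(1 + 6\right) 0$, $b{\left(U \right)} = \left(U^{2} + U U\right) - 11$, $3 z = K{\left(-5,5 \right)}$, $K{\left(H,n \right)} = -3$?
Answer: $1071$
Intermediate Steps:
$z = -1$ ($z = \frac{1}{3} \left(-3\right) = -1$)
$b{\left(U \right)} = -11 + 2 U^{2}$ ($b{\left(U \right)} = \left(U^{2} + U^{2}\right) - 11 = 2 U^{2} - 11 = -11 + 2 U^{2}$)
$L = 0$ ($L = 0 \cdot 7 \cdot 0 = 0 \cdot 0 = 0$)
$b{\left(z \right)} \left(-119\right) + L = \left(-11 + 2 \left(-1\right)^{2}\right) \left(-119\right) + 0 = \left(-11 + 2 \cdot 1\right) \left(-119\right) + 0 = \left(-11 + 2\right) \left(-119\right) + 0 = \left(-9\right) \left(-119\right) + 0 = 1071 + 0 = 1071$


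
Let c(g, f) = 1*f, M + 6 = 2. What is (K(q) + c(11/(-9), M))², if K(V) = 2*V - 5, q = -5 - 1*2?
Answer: 529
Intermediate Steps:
M = -4 (M = -6 + 2 = -4)
q = -7 (q = -5 - 2 = -7)
K(V) = -5 + 2*V
c(g, f) = f
(K(q) + c(11/(-9), M))² = ((-5 + 2*(-7)) - 4)² = ((-5 - 14) - 4)² = (-19 - 4)² = (-23)² = 529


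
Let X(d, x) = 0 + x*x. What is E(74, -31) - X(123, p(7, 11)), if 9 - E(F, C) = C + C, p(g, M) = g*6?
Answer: -1693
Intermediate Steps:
p(g, M) = 6*g
X(d, x) = x**2 (X(d, x) = 0 + x**2 = x**2)
E(F, C) = 9 - 2*C (E(F, C) = 9 - (C + C) = 9 - 2*C)
E(74, -31) - X(123, p(7, 11)) = (9 - 2*(-31)) - (6*7)**2 = (9 + 62) - 1*42**2 = 71 - 1*1764 = 71 - 1764 = -1693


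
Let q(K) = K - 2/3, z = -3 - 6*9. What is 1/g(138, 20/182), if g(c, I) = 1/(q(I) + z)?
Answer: -15713/273 ≈ -57.557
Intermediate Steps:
z = -57 (z = -3 - 54 = -57)
q(K) = -2/3 + K (q(K) = K - 2*1/3 = K - 2/3 = -2/3 + K)
g(c, I) = 1/(-173/3 + I) (g(c, I) = 1/((-2/3 + I) - 57) = 1/(-173/3 + I))
1/g(138, 20/182) = 1/(3/(-173 + 3*(20/182))) = 1/(3/(-173 + 3*(20*(1/182)))) = 1/(3/(-173 + 3*(10/91))) = 1/(3/(-173 + 30/91)) = 1/(3/(-15713/91)) = 1/(3*(-91/15713)) = 1/(-273/15713) = -15713/273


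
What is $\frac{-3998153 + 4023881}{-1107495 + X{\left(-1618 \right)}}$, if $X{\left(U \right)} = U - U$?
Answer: $- \frac{8576}{369165} \approx -0.023231$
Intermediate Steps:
$X{\left(U \right)} = 0$
$\frac{-3998153 + 4023881}{-1107495 + X{\left(-1618 \right)}} = \frac{-3998153 + 4023881}{-1107495 + 0} = \frac{25728}{-1107495} = 25728 \left(- \frac{1}{1107495}\right) = - \frac{8576}{369165}$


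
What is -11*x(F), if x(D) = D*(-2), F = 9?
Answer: 198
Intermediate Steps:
x(D) = -2*D
-11*x(F) = -(-22)*9 = -11*(-18) = 198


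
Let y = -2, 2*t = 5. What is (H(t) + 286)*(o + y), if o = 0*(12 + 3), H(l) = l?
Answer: -577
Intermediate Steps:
t = 5/2 (t = (1/2)*5 = 5/2 ≈ 2.5000)
o = 0 (o = 0*15 = 0)
(H(t) + 286)*(o + y) = (5/2 + 286)*(0 - 2) = (577/2)*(-2) = -577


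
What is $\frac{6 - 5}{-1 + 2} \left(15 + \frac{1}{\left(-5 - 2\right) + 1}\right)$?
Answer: $\frac{89}{6} \approx 14.833$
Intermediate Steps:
$\frac{6 - 5}{-1 + 2} \left(15 + \frac{1}{\left(-5 - 2\right) + 1}\right) = 1 \cdot 1^{-1} \left(15 + \frac{1}{-7 + 1}\right) = 1 \cdot 1 \left(15 + \frac{1}{-6}\right) = 1 \left(15 - \frac{1}{6}\right) = 1 \cdot \frac{89}{6} = \frac{89}{6}$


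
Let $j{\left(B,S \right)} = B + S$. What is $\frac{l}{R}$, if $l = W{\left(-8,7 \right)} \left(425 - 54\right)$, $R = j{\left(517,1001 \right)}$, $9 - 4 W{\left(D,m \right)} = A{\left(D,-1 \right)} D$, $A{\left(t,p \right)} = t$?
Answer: $- \frac{1855}{552} \approx -3.3605$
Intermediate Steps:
$W{\left(D,m \right)} = \frac{9}{4} - \frac{D^{2}}{4}$ ($W{\left(D,m \right)} = \frac{9}{4} - \frac{D D}{4} = \frac{9}{4} - \frac{D^{2}}{4}$)
$R = 1518$ ($R = 517 + 1001 = 1518$)
$l = - \frac{20405}{4}$ ($l = \left(\frac{9}{4} - \frac{\left(-8\right)^{2}}{4}\right) \left(425 - 54\right) = \left(\frac{9}{4} - 16\right) 371 = \left(- \frac{55}{4}\right) 371 = - \frac{20405}{4} \approx -5101.3$)
$\frac{l}{R} = - \frac{20405}{4 \cdot 1518} = \left(- \frac{20405}{4}\right) \frac{1}{1518} = - \frac{1855}{552}$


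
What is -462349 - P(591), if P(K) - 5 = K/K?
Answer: -462355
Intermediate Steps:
P(K) = 6 (P(K) = 5 + K/K = 5 + 1 = 6)
-462349 - P(591) = -462349 - 1*6 = -462349 - 6 = -462355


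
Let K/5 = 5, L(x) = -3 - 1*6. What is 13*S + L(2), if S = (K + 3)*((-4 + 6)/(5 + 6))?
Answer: 629/11 ≈ 57.182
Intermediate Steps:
L(x) = -9 (L(x) = -3 - 6 = -9)
K = 25 (K = 5*5 = 25)
S = 56/11 (S = (25 + 3)*((-4 + 6)/(5 + 6)) = 28*(2/11) = 56/11 ≈ 5.0909)
13*S + L(2) = 13*(56/11) - 9 = 728/11 - 9 = 629/11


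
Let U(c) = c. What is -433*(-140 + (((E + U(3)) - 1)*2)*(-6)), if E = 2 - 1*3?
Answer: 65816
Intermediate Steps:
E = -1 (E = 2 - 3 = -1)
-433*(-140 + (((E + U(3)) - 1)*2)*(-6)) = -433*(-140 + (((-1 + 3) - 1)*2)*(-6)) = -433*(-140 + ((2 - 1)*2)*(-6)) = -433*(-140 + (1*2)*(-6)) = -433*(-140 + 2*(-6)) = -433*(-140 - 12) = -433*(-152) = 65816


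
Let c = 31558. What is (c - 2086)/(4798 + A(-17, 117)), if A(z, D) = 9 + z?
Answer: 14736/2395 ≈ 6.1528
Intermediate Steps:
(c - 2086)/(4798 + A(-17, 117)) = (31558 - 2086)/(4798 + (9 - 17)) = 29472/(4798 - 8) = 29472/4790 = 29472*(1/4790) = 14736/2395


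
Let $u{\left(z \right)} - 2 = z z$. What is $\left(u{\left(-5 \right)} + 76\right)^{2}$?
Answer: $10609$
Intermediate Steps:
$u{\left(z \right)} = 2 + z^{2}$ ($u{\left(z \right)} = 2 + z z = 2 + z^{2}$)
$\left(u{\left(-5 \right)} + 76\right)^{2} = \left(\left(2 + \left(-5\right)^{2}\right) + 76\right)^{2} = \left(\left(2 + 25\right) + 76\right)^{2} = \left(27 + 76\right)^{2} = 103^{2} = 10609$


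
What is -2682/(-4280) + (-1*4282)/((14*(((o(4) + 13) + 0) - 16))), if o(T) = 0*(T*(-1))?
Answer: 4609901/44940 ≈ 102.58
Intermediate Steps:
o(T) = 0 (o(T) = 0*(-T) = 0)
-2682/(-4280) + (-1*4282)/((14*(((o(4) + 13) + 0) - 16))) = -2682/(-4280) + (-1*4282)/((14*(((0 + 13) + 0) - 16))) = -2682*(-1/4280) - 4282*1/(14*((13 + 0) - 16)) = 1341/2140 - 4282*1/(14*(13 - 16)) = 1341/2140 - 4282/(14*(-3)) = 1341/2140 - 4282/(-42) = 1341/2140 - 4282*(-1/42) = 1341/2140 + 2141/21 = 4609901/44940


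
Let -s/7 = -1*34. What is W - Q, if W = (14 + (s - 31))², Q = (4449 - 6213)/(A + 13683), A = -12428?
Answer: 61297219/1255 ≈ 48842.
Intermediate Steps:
s = 238 (s = -(-7)*34 = -7*(-34) = 238)
Q = -1764/1255 (Q = (4449 - 6213)/(-12428 + 13683) = -1764/1255 ≈ -1.4056)
W = 48841 (W = (14 + (238 - 31))² = (14 + 207)² = 221² = 48841)
W - Q = 48841 - 1*(-1764/1255) = 48841 + 1764/1255 = 61297219/1255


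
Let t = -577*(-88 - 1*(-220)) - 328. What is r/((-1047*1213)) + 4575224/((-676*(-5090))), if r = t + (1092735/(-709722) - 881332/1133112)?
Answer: 108718576660746265292/78219670348056888495 ≈ 1.3899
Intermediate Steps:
t = -76492 (t = -577*(-88 + 220) - 328 = -577*132 - 328 = -76164 - 328 = -76492)
r = -142398866950991/1861561377 (r = -76492 + (1092735/(-709722) - 881332/1133112) = -76492 + (1092735*(-1/709722) - 881332*1/1133112) = -76492 + (-121415/78858 - 220333/283278) = -76492 - 4314101507/1861561377 = -142398866950991/1861561377 ≈ -76494.)
r/((-1047*1213)) + 4575224/((-676*(-5090))) = -142398866950991/(1861561377*((-1047*1213))) + 4575224/((-676*(-5090))) = -142398866950991/1861561377/(-1270011) + 4575224/3440840 = -142398866950991/1861561377*(-1/1270011) + 4575224*(1/3440840) = 142398866950991/2364203425965147 + 571903/430105 = 108718576660746265292/78219670348056888495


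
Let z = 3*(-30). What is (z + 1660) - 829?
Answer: 741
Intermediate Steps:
z = -90
(z + 1660) - 829 = (-90 + 1660) - 829 = 1570 - 829 = 741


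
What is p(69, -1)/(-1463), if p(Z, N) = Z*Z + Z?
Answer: -690/209 ≈ -3.3014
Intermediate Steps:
p(Z, N) = Z + Z**2 (p(Z, N) = Z**2 + Z = Z + Z**2)
p(69, -1)/(-1463) = (69*(1 + 69))/(-1463) = (69*70)*(-1/1463) = 4830*(-1/1463) = -690/209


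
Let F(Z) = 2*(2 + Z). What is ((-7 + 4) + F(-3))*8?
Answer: -40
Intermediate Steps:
F(Z) = 4 + 2*Z
((-7 + 4) + F(-3))*8 = ((-7 + 4) + (4 + 2*(-3)))*8 = (-3 + (4 - 6))*8 = (-3 - 2)*8 = -5*8 = -40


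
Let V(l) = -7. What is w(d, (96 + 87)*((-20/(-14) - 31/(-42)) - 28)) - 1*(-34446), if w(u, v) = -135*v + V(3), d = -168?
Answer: 1345303/2 ≈ 6.7265e+5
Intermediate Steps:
w(u, v) = -7 - 135*v (w(u, v) = -135*v - 7 = -7 - 135*v)
w(d, (96 + 87)*((-20/(-14) - 31/(-42)) - 28)) - 1*(-34446) = (-7 - 135*(96 + 87)*((-20/(-14) - 31/(-42)) - 28)) - 1*(-34446) = (-7 - 24705*((-20*(-1/14) - 31*(-1/42)) - 28)) + 34446 = (-7 - 24705*((10/7 + 31/42) - 28)) + 34446 = (-7 - 24705*(13/6 - 28)) + 34446 = (-7 - 24705*(-155)/6) + 34446 = (-7 - 135*(-9455/2)) + 34446 = (-7 + 1276425/2) + 34446 = 1276411/2 + 34446 = 1345303/2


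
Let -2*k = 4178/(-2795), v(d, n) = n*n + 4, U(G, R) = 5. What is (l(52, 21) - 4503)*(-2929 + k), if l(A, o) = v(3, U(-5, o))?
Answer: 36617300884/2795 ≈ 1.3101e+7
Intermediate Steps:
v(d, n) = 4 + n² (v(d, n) = n² + 4 = 4 + n²)
l(A, o) = 29 (l(A, o) = 4 + 5² = 4 + 25 = 29)
k = 2089/2795 (k = -2089/(-2795) = -2089*(-1)/2795 = -½*(-4178/2795) = 2089/2795 ≈ 0.74741)
(l(52, 21) - 4503)*(-2929 + k) = (29 - 4503)*(-2929 + 2089/2795) = -4474*(-8184466/2795) = 36617300884/2795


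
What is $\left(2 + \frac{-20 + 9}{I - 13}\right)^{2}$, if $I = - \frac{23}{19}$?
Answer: $\frac{561001}{72900} \approx 7.6955$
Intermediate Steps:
$I = - \frac{23}{19}$ ($I = \left(-23\right) \frac{1}{19} = - \frac{23}{19} \approx -1.2105$)
$\left(2 + \frac{-20 + 9}{I - 13}\right)^{2} = \left(2 + \frac{-20 + 9}{- \frac{23}{19} - 13}\right)^{2} = \left(2 - \frac{11}{- \frac{270}{19}}\right)^{2} = \left(2 - - \frac{209}{270}\right)^{2} = \left(2 + \frac{209}{270}\right)^{2} = \left(\frac{749}{270}\right)^{2} = \frac{561001}{72900}$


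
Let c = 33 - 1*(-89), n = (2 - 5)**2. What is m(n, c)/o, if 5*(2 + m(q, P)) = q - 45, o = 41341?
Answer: -46/206705 ≈ -0.00022254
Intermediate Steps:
n = 9 (n = (-3)**2 = 9)
c = 122 (c = 33 + 89 = 122)
m(q, P) = -11 + q/5 (m(q, P) = -2 + (q - 45)/5 = -2 + (-45 + q)/5 = -2 + (-9 + q/5) = -11 + q/5)
m(n, c)/o = (-11 + (1/5)*9)/41341 = (-11 + 9/5)*(1/41341) = -46/5*1/41341 = -46/206705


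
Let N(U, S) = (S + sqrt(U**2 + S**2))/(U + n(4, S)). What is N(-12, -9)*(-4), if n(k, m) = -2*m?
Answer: -4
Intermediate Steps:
N(U, S) = (S + sqrt(S**2 + U**2))/(U - 2*S) (N(U, S) = (S + sqrt(U**2 + S**2))/(U - 2*S) = (S + sqrt(S**2 + U**2))/(U - 2*S))
N(-12, -9)*(-4) = ((-1*(-9) - sqrt((-9)**2 + (-12)**2))/(-1*(-12) + 2*(-9)))*(-4) = ((9 - sqrt(81 + 144))/(12 - 18))*(-4) = ((9 - sqrt(225))/(-6))*(-4) = -(9 - 1*15)/6*(-4) = -(9 - 15)/6*(-4) = -1/6*(-6)*(-4) = 1*(-4) = -4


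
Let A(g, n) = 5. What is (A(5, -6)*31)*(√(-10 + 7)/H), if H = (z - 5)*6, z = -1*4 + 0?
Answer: -155*I*√3/54 ≈ -4.9716*I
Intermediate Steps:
z = -4 (z = -4 + 0 = -4)
H = -54 (H = (-4 - 5)*6 = -9*6 = -54)
(A(5, -6)*31)*(√(-10 + 7)/H) = (5*31)*(√(-10 + 7)/(-54)) = 155*(√(-3)*(-1/54)) = 155*((I*√3)*(-1/54)) = 155*(-I*√3/54) = -155*I*√3/54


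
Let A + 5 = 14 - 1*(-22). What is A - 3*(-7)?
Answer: 52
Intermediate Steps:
A = 31 (A = -5 + (14 - 1*(-22)) = -5 + (14 + 22) = -5 + 36 = 31)
A - 3*(-7) = 31 - 3*(-7) = 31 + 21 = 52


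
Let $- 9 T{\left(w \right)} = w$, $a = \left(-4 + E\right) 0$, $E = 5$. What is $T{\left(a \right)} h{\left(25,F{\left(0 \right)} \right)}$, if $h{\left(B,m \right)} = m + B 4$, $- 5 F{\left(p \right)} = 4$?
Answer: $0$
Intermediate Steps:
$F{\left(p \right)} = - \frac{4}{5}$ ($F{\left(p \right)} = \left(- \frac{1}{5}\right) 4 = - \frac{4}{5}$)
$h{\left(B,m \right)} = m + 4 B$
$a = 0$ ($a = \left(-4 + 5\right) 0 = 1 \cdot 0 = 0$)
$T{\left(w \right)} = - \frac{w}{9}$
$T{\left(a \right)} h{\left(25,F{\left(0 \right)} \right)} = \left(- \frac{1}{9}\right) 0 \left(- \frac{4}{5} + 4 \cdot 25\right) = 0 \left(- \frac{4}{5} + 100\right) = 0 \cdot \frac{496}{5} = 0$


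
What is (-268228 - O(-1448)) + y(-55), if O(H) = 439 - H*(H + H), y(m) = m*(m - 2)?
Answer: 3927876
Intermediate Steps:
y(m) = m*(-2 + m)
O(H) = 439 - 2*H² (O(H) = 439 - H*2*H = 439 - 2*H²)
(-268228 - O(-1448)) + y(-55) = (-268228 - (439 - 2*(-1448)²)) - 55*(-2 - 55) = (-268228 - (439 - 2*2096704)) - 55*(-57) = (-268228 - (439 - 4193408)) + 3135 = (-268228 - 1*(-4192969)) + 3135 = (-268228 + 4192969) + 3135 = 3924741 + 3135 = 3927876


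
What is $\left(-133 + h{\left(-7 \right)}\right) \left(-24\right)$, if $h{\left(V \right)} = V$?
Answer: $3360$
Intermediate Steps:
$\left(-133 + h{\left(-7 \right)}\right) \left(-24\right) = \left(-133 - 7\right) \left(-24\right) = \left(-140\right) \left(-24\right) = 3360$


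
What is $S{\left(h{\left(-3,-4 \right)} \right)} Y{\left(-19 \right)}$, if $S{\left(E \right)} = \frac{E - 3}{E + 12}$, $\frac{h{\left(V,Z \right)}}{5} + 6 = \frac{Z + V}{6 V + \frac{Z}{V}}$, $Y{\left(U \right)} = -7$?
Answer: $- \frac{721}{53} \approx -13.604$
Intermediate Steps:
$h{\left(V,Z \right)} = -30 + \frac{5 \left(V + Z\right)}{6 V + \frac{Z}{V}}$ ($h{\left(V,Z \right)} = -30 + 5 \frac{Z + V}{6 V + \frac{Z}{V}} = -30 + 5 \frac{V + Z}{6 V + \frac{Z}{V}} = -30 + \frac{5 \left(V + Z\right)}{6 V + \frac{Z}{V}}$)
$S{\left(E \right)} = \frac{-3 + E}{12 + E}$
$S{\left(h{\left(-3,-4 \right)} \right)} Y{\left(-19 \right)} = \frac{-3 + \frac{5 \left(- 35 \left(-3\right)^{2} - -24 - -12\right)}{-4 + 6 \left(-3\right)^{2}}}{12 + \frac{5 \left(- 35 \left(-3\right)^{2} - -24 - -12\right)}{-4 + 6 \left(-3\right)^{2}}} \left(-7\right) = \frac{-3 + \frac{5 \left(\left(-35\right) 9 + 24 + 12\right)}{-4 + 6 \cdot 9}}{12 + \frac{5 \left(\left(-35\right) 9 + 24 + 12\right)}{-4 + 6 \cdot 9}} \left(-7\right) = \frac{-3 + \frac{5 \left(-315 + 24 + 12\right)}{-4 + 54}}{12 + \frac{5 \left(-315 + 24 + 12\right)}{-4 + 54}} \left(-7\right) = \frac{-3 + 5 \cdot \frac{1}{50} \left(-279\right)}{12 + 5 \cdot \frac{1}{50} \left(-279\right)} \left(-7\right) = \frac{-3 - \frac{279}{10}}{12 - \frac{279}{10}} \left(-7\right) = \frac{1}{- \frac{159}{10}} \left(- \frac{309}{10}\right) \left(-7\right) = \left(- \frac{10}{159}\right) \left(- \frac{309}{10}\right) \left(-7\right) = \frac{103}{53} \left(-7\right) = - \frac{721}{53}$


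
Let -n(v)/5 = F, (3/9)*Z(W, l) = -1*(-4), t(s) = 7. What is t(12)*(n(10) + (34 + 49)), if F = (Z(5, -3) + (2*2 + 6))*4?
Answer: -2499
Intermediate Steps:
Z(W, l) = 12 (Z(W, l) = 3*(-1*(-4)) = 3*4 = 12)
F = 88 (F = (12 + (2*2 + 6))*4 = (12 + (4 + 6))*4 = (12 + 10)*4 = 22*4 = 88)
n(v) = -440 (n(v) = -5*88 = -440)
t(12)*(n(10) + (34 + 49)) = 7*(-440 + (34 + 49)) = 7*(-440 + 83) = 7*(-357) = -2499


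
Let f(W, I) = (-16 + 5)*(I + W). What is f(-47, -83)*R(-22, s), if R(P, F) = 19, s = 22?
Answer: 27170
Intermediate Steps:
f(W, I) = -11*I - 11*W (f(W, I) = -11*(I + W) = -11*I - 11*W)
f(-47, -83)*R(-22, s) = (-11*(-83) - 11*(-47))*19 = (913 + 517)*19 = 1430*19 = 27170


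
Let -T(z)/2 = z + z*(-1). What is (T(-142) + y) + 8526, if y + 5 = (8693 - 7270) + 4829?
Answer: 14773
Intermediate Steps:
y = 6247 (y = -5 + ((8693 - 7270) + 4829) = -5 + (1423 + 4829) = -5 + 6252 = 6247)
T(z) = 0 (T(z) = -2*(z + z*(-1)) = -2*(z - z) = -2*0 = 0)
(T(-142) + y) + 8526 = (0 + 6247) + 8526 = 6247 + 8526 = 14773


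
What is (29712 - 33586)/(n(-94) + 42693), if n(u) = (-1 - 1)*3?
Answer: -3874/42687 ≈ -0.090754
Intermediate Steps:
n(u) = -6 (n(u) = -2*3 = -6)
(29712 - 33586)/(n(-94) + 42693) = (29712 - 33586)/(-6 + 42693) = -3874/42687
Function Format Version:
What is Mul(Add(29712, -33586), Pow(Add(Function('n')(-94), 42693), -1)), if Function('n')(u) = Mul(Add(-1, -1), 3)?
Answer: Rational(-3874, 42687) ≈ -0.090754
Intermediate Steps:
Function('n')(u) = -6 (Function('n')(u) = Mul(-2, 3) = -6)
Mul(Add(29712, -33586), Pow(Add(Function('n')(-94), 42693), -1)) = Mul(Add(29712, -33586), Pow(Add(-6, 42693), -1)) = Mul(-3874, Pow(42687, -1)) = Mul(-3874, Rational(1, 42687)) = Rational(-3874, 42687)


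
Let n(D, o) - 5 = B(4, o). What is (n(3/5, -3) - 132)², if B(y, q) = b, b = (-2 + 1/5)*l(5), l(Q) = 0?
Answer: 16129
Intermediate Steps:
b = 0 (b = (-2 + 1/5)*0 = (-2 + ⅕)*0 = -9/5*0 = 0)
B(y, q) = 0
n(D, o) = 5 (n(D, o) = 5 + 0 = 5)
(n(3/5, -3) - 132)² = (5 - 132)² = (-127)² = 16129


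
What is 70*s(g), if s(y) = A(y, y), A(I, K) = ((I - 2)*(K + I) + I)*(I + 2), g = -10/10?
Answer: 350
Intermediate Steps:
g = -1 (g = -10*⅒ = -1)
A(I, K) = (2 + I)*(I + (-2 + I)*(I + K)) (A(I, K) = ((-2 + I)*(I + K) + I)*(2 + I) = (I + (-2 + I)*(I + K))*(2 + I) = (2 + I)*(I + (-2 + I)*(I + K)))
s(y) = y² - 6*y + 2*y³ (s(y) = y² + y³ - 4*y - 2*y + y*y² = y² + y³ - 4*y - 2*y + y³ = y² - 6*y + 2*y³)
70*s(g) = 70*(-(-6 - 1 + 2*(-1)²)) = 70*(-(-6 - 1 + 2*1)) = 70*(-(-6 - 1 + 2)) = 70*(-1*(-5)) = 70*5 = 350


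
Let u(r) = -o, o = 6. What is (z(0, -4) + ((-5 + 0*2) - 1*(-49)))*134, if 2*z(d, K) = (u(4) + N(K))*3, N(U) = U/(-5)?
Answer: 24254/5 ≈ 4850.8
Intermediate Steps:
u(r) = -6 (u(r) = -1*6 = -6)
N(U) = -U/5 (N(U) = U*(-⅕) = -U/5)
z(d, K) = -9 - 3*K/10 (z(d, K) = ((-6 - K/5)*3)/2 = (-18 - 3*K/5)/2 = -9 - 3*K/10)
(z(0, -4) + ((-5 + 0*2) - 1*(-49)))*134 = ((-9 - 3/10*(-4)) + ((-5 + 0*2) - 1*(-49)))*134 = ((-9 + 6/5) + ((-5 + 0) + 49))*134 = (-39/5 + (-5 + 49))*134 = (-39/5 + 44)*134 = (181/5)*134 = 24254/5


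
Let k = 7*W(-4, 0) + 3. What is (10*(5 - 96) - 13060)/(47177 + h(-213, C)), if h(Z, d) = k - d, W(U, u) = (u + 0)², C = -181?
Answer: -13970/47361 ≈ -0.29497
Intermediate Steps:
W(U, u) = u²
k = 3 (k = 7*0² + 3 = 7*0 + 3 = 0 + 3 = 3)
h(Z, d) = 3 - d
(10*(5 - 96) - 13060)/(47177 + h(-213, C)) = (10*(5 - 96) - 13060)/(47177 + (3 - 1*(-181))) = (10*(-91) - 13060)/(47177 + (3 + 181)) = (-910 - 13060)/(47177 + 184) = -13970/47361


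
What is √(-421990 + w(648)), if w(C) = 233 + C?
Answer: I*√421109 ≈ 648.93*I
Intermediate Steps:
√(-421990 + w(648)) = √(-421990 + (233 + 648)) = √(-421990 + 881) = √(-421109) = I*√421109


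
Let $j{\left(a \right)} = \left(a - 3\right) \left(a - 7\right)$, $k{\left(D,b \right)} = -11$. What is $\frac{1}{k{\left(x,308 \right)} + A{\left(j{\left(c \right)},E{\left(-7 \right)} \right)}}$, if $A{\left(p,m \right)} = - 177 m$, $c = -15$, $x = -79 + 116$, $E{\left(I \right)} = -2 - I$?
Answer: $- \frac{1}{896} \approx -0.0011161$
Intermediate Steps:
$x = 37$
$j{\left(a \right)} = \left(-7 + a\right) \left(-3 + a\right)$ ($j{\left(a \right)} = \left(-3 + a\right) \left(-7 + a\right) = \left(-7 + a\right) \left(-3 + a\right)$)
$\frac{1}{k{\left(x,308 \right)} + A{\left(j{\left(c \right)},E{\left(-7 \right)} \right)}} = \frac{1}{-11 - 177 \left(-2 - -7\right)} = \frac{1}{-11 - 177 \left(-2 + 7\right)} = \frac{1}{-11 - 885} = \frac{1}{-896} = - \frac{1}{896}$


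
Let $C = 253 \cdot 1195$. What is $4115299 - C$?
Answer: $3812964$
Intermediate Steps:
$C = 302335$
$4115299 - C = 4115299 - 302335 = 3812964$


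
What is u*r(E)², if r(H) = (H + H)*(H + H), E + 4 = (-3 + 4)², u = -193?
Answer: -250128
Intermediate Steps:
E = -3 (E = -4 + (-3 + 4)² = -4 + 1² = -4 + 1 = -3)
r(H) = 4*H² (r(H) = (2*H)*(2*H) = 4*H²)
u*r(E)² = -193*(4*(-3)²)² = -193*(4*9)² = -193*36² = -193*1296 = -250128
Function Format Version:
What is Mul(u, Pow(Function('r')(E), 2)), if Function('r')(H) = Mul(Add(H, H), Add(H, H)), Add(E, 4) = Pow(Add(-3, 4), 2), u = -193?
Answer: -250128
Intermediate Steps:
E = -3 (E = Add(-4, Pow(Add(-3, 4), 2)) = Add(-4, Pow(1, 2)) = Add(-4, 1) = -3)
Function('r')(H) = Mul(4, Pow(H, 2)) (Function('r')(H) = Mul(Mul(2, H), Mul(2, H)) = Mul(4, Pow(H, 2)))
Mul(u, Pow(Function('r')(E), 2)) = Mul(-193, Pow(Mul(4, Pow(-3, 2)), 2)) = Mul(-193, Pow(Mul(4, 9), 2)) = Mul(-193, Pow(36, 2)) = Mul(-193, 1296) = -250128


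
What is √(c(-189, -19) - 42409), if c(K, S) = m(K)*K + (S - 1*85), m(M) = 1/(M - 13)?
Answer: I*√1734662274/202 ≈ 206.18*I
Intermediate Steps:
m(M) = 1/(-13 + M)
c(K, S) = -85 + S + K/(-13 + K) (c(K, S) = K/(-13 + K) + (S - 1*85) = K/(-13 + K) + (S - 85) = K/(-13 + K) + (-85 + S) = -85 + S + K/(-13 + K))
√(c(-189, -19) - 42409) = √((-189 + (-85 - 19)*(-13 - 189))/(-13 - 189) - 42409) = √((-189 - 104*(-202))/(-202) - 42409) = √(-(-189 + 21008)/202 - 42409) = √(-1/202*20819 - 42409) = √(-20819/202 - 42409) = √(-8587437/202) = I*√1734662274/202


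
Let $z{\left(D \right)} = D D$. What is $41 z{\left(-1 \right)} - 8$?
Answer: $33$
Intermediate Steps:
$z{\left(D \right)} = D^{2}$
$41 z{\left(-1 \right)} - 8 = 41 \left(-1\right)^{2} - 8 = 41 \cdot 1 - 8 = 41 - 8 = 33$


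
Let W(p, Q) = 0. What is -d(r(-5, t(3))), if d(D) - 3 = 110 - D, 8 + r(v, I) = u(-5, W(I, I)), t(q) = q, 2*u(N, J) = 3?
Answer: -239/2 ≈ -119.50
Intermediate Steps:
u(N, J) = 3/2 (u(N, J) = (½)*3 = 3/2)
r(v, I) = -13/2 (r(v, I) = -8 + 3/2 = -13/2)
d(D) = 113 - D (d(D) = 3 + (110 - D) = 113 - D)
-d(r(-5, t(3))) = -(113 - 1*(-13/2)) = -(113 + 13/2) = -1*239/2 = -239/2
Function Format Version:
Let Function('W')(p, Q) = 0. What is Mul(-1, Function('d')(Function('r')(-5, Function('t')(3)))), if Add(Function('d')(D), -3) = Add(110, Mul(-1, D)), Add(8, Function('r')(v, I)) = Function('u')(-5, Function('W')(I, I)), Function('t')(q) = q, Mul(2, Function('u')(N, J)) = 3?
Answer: Rational(-239, 2) ≈ -119.50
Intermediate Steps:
Function('u')(N, J) = Rational(3, 2) (Function('u')(N, J) = Mul(Rational(1, 2), 3) = Rational(3, 2))
Function('r')(v, I) = Rational(-13, 2) (Function('r')(v, I) = Add(-8, Rational(3, 2)) = Rational(-13, 2))
Function('d')(D) = Add(113, Mul(-1, D)) (Function('d')(D) = Add(3, Add(110, Mul(-1, D))) = Add(113, Mul(-1, D)))
Mul(-1, Function('d')(Function('r')(-5, Function('t')(3)))) = Mul(-1, Add(113, Mul(-1, Rational(-13, 2)))) = Mul(-1, Add(113, Rational(13, 2))) = Mul(-1, Rational(239, 2)) = Rational(-239, 2)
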